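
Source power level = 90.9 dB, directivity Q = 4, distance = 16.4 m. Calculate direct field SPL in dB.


Given values:
  Lw = 90.9 dB, Q = 4, r = 16.4 m
Formula: SPL = Lw + 10 * log10(Q / (4 * pi * r^2))
Compute 4 * pi * r^2 = 4 * pi * 16.4^2 = 3379.851
Compute Q / denom = 4 / 3379.851 = 0.00118348
Compute 10 * log10(0.00118348) = -29.2684
SPL = 90.9 + (-29.2684) = 61.63

61.63 dB


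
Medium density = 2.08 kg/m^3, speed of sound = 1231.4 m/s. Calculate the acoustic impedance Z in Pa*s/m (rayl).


Given values:
  rho = 2.08 kg/m^3
  c = 1231.4 m/s
Formula: Z = rho * c
Z = 2.08 * 1231.4
Z = 2561.31

2561.31 rayl


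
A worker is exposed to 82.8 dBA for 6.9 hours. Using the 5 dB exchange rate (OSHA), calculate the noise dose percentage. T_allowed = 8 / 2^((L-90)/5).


Given values:
  L = 82.8 dBA, T = 6.9 hours
Formula: T_allowed = 8 / 2^((L - 90) / 5)
Compute exponent: (82.8 - 90) / 5 = -1.44
Compute 2^(-1.44) = 0.368567
T_allowed = 8 / 0.368567 = 21.705687 hours
Dose = (T / T_allowed) * 100
Dose = (6.9 / 21.705687) * 100 = 31.79

31.79 %


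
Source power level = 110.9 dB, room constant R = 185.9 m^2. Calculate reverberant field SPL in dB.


Given values:
  Lw = 110.9 dB, R = 185.9 m^2
Formula: SPL = Lw + 10 * log10(4 / R)
Compute 4 / R = 4 / 185.9 = 0.021517
Compute 10 * log10(0.021517) = -16.6722
SPL = 110.9 + (-16.6722) = 94.23

94.23 dB


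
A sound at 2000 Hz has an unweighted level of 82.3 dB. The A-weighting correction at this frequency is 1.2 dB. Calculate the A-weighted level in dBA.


Given values:
  SPL = 82.3 dB
  A-weighting at 2000 Hz = 1.2 dB
Formula: L_A = SPL + A_weight
L_A = 82.3 + (1.2)
L_A = 83.5

83.5 dBA


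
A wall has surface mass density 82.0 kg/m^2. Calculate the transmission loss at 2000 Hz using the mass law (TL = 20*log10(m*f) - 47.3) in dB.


Given values:
  m = 82.0 kg/m^2, f = 2000 Hz
Formula: TL = 20 * log10(m * f) - 47.3
Compute m * f = 82.0 * 2000 = 164000.0
Compute log10(164000.0) = 5.214844
Compute 20 * 5.214844 = 104.2969
TL = 104.2969 - 47.3 = 57.0

57.0 dB


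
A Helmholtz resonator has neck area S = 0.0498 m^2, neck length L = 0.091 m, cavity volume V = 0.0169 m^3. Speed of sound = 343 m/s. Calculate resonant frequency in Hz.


Given values:
  S = 0.0498 m^2, L = 0.091 m, V = 0.0169 m^3, c = 343 m/s
Formula: f = (c / (2*pi)) * sqrt(S / (V * L))
Compute V * L = 0.0169 * 0.091 = 0.0015379
Compute S / (V * L) = 0.0498 / 0.0015379 = 32.3818
Compute sqrt(32.3818) = 5.690501
Compute c / (2*pi) = 343 / 6.283185 = 54.590148
f = 54.590148 * 5.690501 = 310.65

310.65 Hz


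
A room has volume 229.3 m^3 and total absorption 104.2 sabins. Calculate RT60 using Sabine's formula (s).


Given values:
  V = 229.3 m^3
  A = 104.2 sabins
Formula: RT60 = 0.161 * V / A
Numerator: 0.161 * 229.3 = 36.9173
RT60 = 36.9173 / 104.2 = 0.354

0.354 s


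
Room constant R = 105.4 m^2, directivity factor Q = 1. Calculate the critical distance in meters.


Given values:
  R = 105.4 m^2, Q = 1
Formula: d_c = 0.141 * sqrt(Q * R)
Compute Q * R = 1 * 105.4 = 105.4
Compute sqrt(105.4) = 10.2665
d_c = 0.141 * 10.2665 = 1.448

1.448 m


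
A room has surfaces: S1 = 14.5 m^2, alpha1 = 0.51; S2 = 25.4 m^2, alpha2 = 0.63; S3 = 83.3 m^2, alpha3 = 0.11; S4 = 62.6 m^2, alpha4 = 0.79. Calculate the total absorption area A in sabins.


Given surfaces:
  Surface 1: 14.5 * 0.51 = 7.395
  Surface 2: 25.4 * 0.63 = 16.002
  Surface 3: 83.3 * 0.11 = 9.163
  Surface 4: 62.6 * 0.79 = 49.454
Formula: A = sum(Si * alpha_i)
A = 7.395 + 16.002 + 9.163 + 49.454
A = 82.01

82.01 sabins


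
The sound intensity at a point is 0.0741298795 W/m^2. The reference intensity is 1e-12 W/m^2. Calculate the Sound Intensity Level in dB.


Given values:
  I = 0.0741298795 W/m^2
  I_ref = 1e-12 W/m^2
Formula: SIL = 10 * log10(I / I_ref)
Compute ratio: I / I_ref = 74129879500
Compute log10: log10(74129879500) = 10.869993
Multiply: SIL = 10 * 10.869993 = 108.7

108.7 dB


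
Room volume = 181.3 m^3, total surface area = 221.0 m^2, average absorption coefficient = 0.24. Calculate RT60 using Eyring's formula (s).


Given values:
  V = 181.3 m^3, S = 221.0 m^2, alpha = 0.24
Formula: RT60 = 0.161 * V / (-S * ln(1 - alpha))
Compute ln(1 - 0.24) = ln(0.76) = -0.274437
Denominator: -221.0 * -0.274437 = 60.6506
Numerator: 0.161 * 181.3 = 29.1893
RT60 = 29.1893 / 60.6506 = 0.481

0.481 s


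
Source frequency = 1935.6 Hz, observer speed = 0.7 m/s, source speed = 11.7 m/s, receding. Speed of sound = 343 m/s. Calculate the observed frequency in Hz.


Given values:
  f_s = 1935.6 Hz, v_o = 0.7 m/s, v_s = 11.7 m/s
  Direction: receding
Formula: f_o = f_s * (c - v_o) / (c + v_s)
Numerator: c - v_o = 343 - 0.7 = 342.3
Denominator: c + v_s = 343 + 11.7 = 354.7
f_o = 1935.6 * 342.3 / 354.7 = 1867.93

1867.93 Hz


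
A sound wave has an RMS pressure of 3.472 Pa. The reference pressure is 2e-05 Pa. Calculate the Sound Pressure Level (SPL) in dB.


Given values:
  p = 3.472 Pa
  p_ref = 2e-05 Pa
Formula: SPL = 20 * log10(p / p_ref)
Compute ratio: p / p_ref = 3.472 / 2e-05 = 173600
Compute log10: log10(173600) = 5.23955
Multiply: SPL = 20 * 5.23955 = 104.79

104.79 dB


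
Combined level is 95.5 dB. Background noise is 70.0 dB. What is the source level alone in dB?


Given values:
  L_total = 95.5 dB, L_bg = 70.0 dB
Formula: L_source = 10 * log10(10^(L_total/10) - 10^(L_bg/10))
Convert to linear:
  10^(95.5/10) = 3548133892.3358
  10^(70.0/10) = 10000000.0
Difference: 3548133892.3358 - 10000000.0 = 3538133892.3358
L_source = 10 * log10(3538133892.3358) = 95.49

95.49 dB


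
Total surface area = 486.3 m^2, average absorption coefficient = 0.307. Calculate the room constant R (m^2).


Given values:
  S = 486.3 m^2, alpha = 0.307
Formula: R = S * alpha / (1 - alpha)
Numerator: 486.3 * 0.307 = 149.2941
Denominator: 1 - 0.307 = 0.693
R = 149.2941 / 0.693 = 215.43

215.43 m^2


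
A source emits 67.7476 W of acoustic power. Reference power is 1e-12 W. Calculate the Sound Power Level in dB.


Given values:
  W = 67.7476 W
  W_ref = 1e-12 W
Formula: SWL = 10 * log10(W / W_ref)
Compute ratio: W / W_ref = 67747600000000
Compute log10: log10(67747600000000) = 13.830894
Multiply: SWL = 10 * 13.830894 = 138.31

138.31 dB


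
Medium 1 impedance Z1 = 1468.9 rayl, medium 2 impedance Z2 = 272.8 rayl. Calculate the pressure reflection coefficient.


Given values:
  Z1 = 1468.9 rayl, Z2 = 272.8 rayl
Formula: R = (Z2 - Z1) / (Z2 + Z1)
Numerator: Z2 - Z1 = 272.8 - 1468.9 = -1196.1
Denominator: Z2 + Z1 = 272.8 + 1468.9 = 1741.7
R = -1196.1 / 1741.7 = -0.6867

-0.6867


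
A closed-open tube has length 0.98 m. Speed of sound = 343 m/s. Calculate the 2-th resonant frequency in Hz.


Given values:
  Tube type: closed-open, L = 0.98 m, c = 343 m/s, n = 2
Formula: f_n = (2n - 1) * c / (4 * L)
Compute 2n - 1 = 2*2 - 1 = 3
Compute 4 * L = 4 * 0.98 = 3.92
f = 3 * 343 / 3.92
f = 262.5

262.5 Hz


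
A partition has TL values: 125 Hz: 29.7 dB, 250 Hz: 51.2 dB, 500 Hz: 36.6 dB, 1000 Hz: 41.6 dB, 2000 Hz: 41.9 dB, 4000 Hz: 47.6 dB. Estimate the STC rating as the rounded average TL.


Given TL values at each frequency:
  125 Hz: 29.7 dB
  250 Hz: 51.2 dB
  500 Hz: 36.6 dB
  1000 Hz: 41.6 dB
  2000 Hz: 41.9 dB
  4000 Hz: 47.6 dB
Formula: STC ~ round(average of TL values)
Sum = 29.7 + 51.2 + 36.6 + 41.6 + 41.9 + 47.6 = 248.6
Average = 248.6 / 6 = 41.43
Rounded: 41

41


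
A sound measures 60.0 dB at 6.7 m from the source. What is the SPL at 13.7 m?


Given values:
  SPL1 = 60.0 dB, r1 = 6.7 m, r2 = 13.7 m
Formula: SPL2 = SPL1 - 20 * log10(r2 / r1)
Compute ratio: r2 / r1 = 13.7 / 6.7 = 2.0448
Compute log10: log10(2.0448) = 0.310651
Compute drop: 20 * 0.310651 = 6.213
SPL2 = 60.0 - 6.213 = 53.79

53.79 dB


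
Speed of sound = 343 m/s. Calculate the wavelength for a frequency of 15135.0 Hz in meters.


Given values:
  c = 343 m/s, f = 15135.0 Hz
Formula: lambda = c / f
lambda = 343 / 15135.0
lambda = 0.0227

0.0227 m


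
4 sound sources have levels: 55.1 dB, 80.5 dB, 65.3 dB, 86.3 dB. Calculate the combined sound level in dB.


Formula: L_total = 10 * log10( sum(10^(Li/10)) )
  Source 1: 10^(55.1/10) = 323593.6569
  Source 2: 10^(80.5/10) = 112201845.4302
  Source 3: 10^(65.3/10) = 3388441.5614
  Source 4: 10^(86.3/10) = 426579518.8016
Sum of linear values = 542493399.4501
L_total = 10 * log10(542493399.4501) = 87.34

87.34 dB


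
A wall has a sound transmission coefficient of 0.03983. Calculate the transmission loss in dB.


Given values:
  tau = 0.03983
Formula: TL = 10 * log10(1 / tau)
Compute 1 / tau = 1 / 0.03983 = 25.1067
Compute log10(25.1067) = 1.39979
TL = 10 * 1.39979 = 14.0

14.0 dB


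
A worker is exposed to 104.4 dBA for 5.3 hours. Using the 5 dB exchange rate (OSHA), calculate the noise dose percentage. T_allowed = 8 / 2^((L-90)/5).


Given values:
  L = 104.4 dBA, T = 5.3 hours
Formula: T_allowed = 8 / 2^((L - 90) / 5)
Compute exponent: (104.4 - 90) / 5 = 2.88
Compute 2^(2.88) = 7.361501
T_allowed = 8 / 7.361501 = 1.086735 hours
Dose = (T / T_allowed) * 100
Dose = (5.3 / 1.086735) * 100 = 487.7

487.7 %


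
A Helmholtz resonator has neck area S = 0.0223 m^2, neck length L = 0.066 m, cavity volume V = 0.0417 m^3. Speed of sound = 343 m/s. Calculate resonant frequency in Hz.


Given values:
  S = 0.0223 m^2, L = 0.066 m, V = 0.0417 m^3, c = 343 m/s
Formula: f = (c / (2*pi)) * sqrt(S / (V * L))
Compute V * L = 0.0417 * 0.066 = 0.0027522
Compute S / (V * L) = 0.0223 / 0.0027522 = 8.1026
Compute sqrt(8.1026) = 2.846507
Compute c / (2*pi) = 343 / 6.283185 = 54.590148
f = 54.590148 * 2.846507 = 155.39

155.39 Hz


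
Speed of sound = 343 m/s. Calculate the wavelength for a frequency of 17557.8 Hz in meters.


Given values:
  c = 343 m/s, f = 17557.8 Hz
Formula: lambda = c / f
lambda = 343 / 17557.8
lambda = 0.0195

0.0195 m


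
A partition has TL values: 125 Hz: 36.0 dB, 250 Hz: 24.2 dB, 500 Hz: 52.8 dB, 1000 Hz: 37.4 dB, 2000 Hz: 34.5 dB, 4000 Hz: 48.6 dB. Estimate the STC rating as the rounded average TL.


Given TL values at each frequency:
  125 Hz: 36.0 dB
  250 Hz: 24.2 dB
  500 Hz: 52.8 dB
  1000 Hz: 37.4 dB
  2000 Hz: 34.5 dB
  4000 Hz: 48.6 dB
Formula: STC ~ round(average of TL values)
Sum = 36.0 + 24.2 + 52.8 + 37.4 + 34.5 + 48.6 = 233.5
Average = 233.5 / 6 = 38.92
Rounded: 39

39


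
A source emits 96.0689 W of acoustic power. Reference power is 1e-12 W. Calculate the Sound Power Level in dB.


Given values:
  W = 96.0689 W
  W_ref = 1e-12 W
Formula: SWL = 10 * log10(W / W_ref)
Compute ratio: W / W_ref = 96068900000000
Compute log10: log10(96068900000000) = 13.982583
Multiply: SWL = 10 * 13.982583 = 139.83

139.83 dB


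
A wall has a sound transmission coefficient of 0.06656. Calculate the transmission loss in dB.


Given values:
  tau = 0.06656
Formula: TL = 10 * log10(1 / tau)
Compute 1 / tau = 1 / 0.06656 = 15.024
Compute log10(15.024) = 1.176786
TL = 10 * 1.176786 = 11.77

11.77 dB


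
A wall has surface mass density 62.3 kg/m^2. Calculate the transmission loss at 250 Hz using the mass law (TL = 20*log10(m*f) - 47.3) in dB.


Given values:
  m = 62.3 kg/m^2, f = 250 Hz
Formula: TL = 20 * log10(m * f) - 47.3
Compute m * f = 62.3 * 250 = 15575.0
Compute log10(15575.0) = 4.192428
Compute 20 * 4.192428 = 83.8486
TL = 83.8486 - 47.3 = 36.55

36.55 dB


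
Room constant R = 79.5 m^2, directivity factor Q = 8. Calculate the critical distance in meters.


Given values:
  R = 79.5 m^2, Q = 8
Formula: d_c = 0.141 * sqrt(Q * R)
Compute Q * R = 8 * 79.5 = 636.0
Compute sqrt(636.0) = 25.219
d_c = 0.141 * 25.219 = 3.556

3.556 m


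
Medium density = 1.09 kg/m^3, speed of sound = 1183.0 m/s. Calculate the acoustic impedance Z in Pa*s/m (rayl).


Given values:
  rho = 1.09 kg/m^3
  c = 1183.0 m/s
Formula: Z = rho * c
Z = 1.09 * 1183.0
Z = 1289.47

1289.47 rayl


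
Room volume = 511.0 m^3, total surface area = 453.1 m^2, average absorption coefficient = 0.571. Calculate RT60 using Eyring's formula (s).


Given values:
  V = 511.0 m^3, S = 453.1 m^2, alpha = 0.571
Formula: RT60 = 0.161 * V / (-S * ln(1 - alpha))
Compute ln(1 - 0.571) = ln(0.429) = -0.846298
Denominator: -453.1 * -0.846298 = 383.4576
Numerator: 0.161 * 511.0 = 82.271
RT60 = 82.271 / 383.4576 = 0.215

0.215 s


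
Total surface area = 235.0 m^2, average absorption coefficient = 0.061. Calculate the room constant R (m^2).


Given values:
  S = 235.0 m^2, alpha = 0.061
Formula: R = S * alpha / (1 - alpha)
Numerator: 235.0 * 0.061 = 14.335
Denominator: 1 - 0.061 = 0.939
R = 14.335 / 0.939 = 15.27

15.27 m^2


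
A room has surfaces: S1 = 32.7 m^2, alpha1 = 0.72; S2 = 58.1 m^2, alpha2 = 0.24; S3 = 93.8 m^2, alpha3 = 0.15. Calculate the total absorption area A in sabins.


Given surfaces:
  Surface 1: 32.7 * 0.72 = 23.544
  Surface 2: 58.1 * 0.24 = 13.944
  Surface 3: 93.8 * 0.15 = 14.07
Formula: A = sum(Si * alpha_i)
A = 23.544 + 13.944 + 14.07
A = 51.56

51.56 sabins


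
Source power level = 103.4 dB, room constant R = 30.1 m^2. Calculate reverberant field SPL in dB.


Given values:
  Lw = 103.4 dB, R = 30.1 m^2
Formula: SPL = Lw + 10 * log10(4 / R)
Compute 4 / R = 4 / 30.1 = 0.13289
Compute 10 * log10(0.13289) = -8.7651
SPL = 103.4 + (-8.7651) = 94.63

94.63 dB


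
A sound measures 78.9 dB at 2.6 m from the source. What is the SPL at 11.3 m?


Given values:
  SPL1 = 78.9 dB, r1 = 2.6 m, r2 = 11.3 m
Formula: SPL2 = SPL1 - 20 * log10(r2 / r1)
Compute ratio: r2 / r1 = 11.3 / 2.6 = 4.3462
Compute log10: log10(4.3462) = 0.63811
Compute drop: 20 * 0.63811 = 12.7622
SPL2 = 78.9 - 12.7622 = 66.14

66.14 dB


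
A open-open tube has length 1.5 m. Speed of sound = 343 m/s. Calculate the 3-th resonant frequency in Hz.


Given values:
  Tube type: open-open, L = 1.5 m, c = 343 m/s, n = 3
Formula: f_n = n * c / (2 * L)
Compute 2 * L = 2 * 1.5 = 3.0
f = 3 * 343 / 3.0
f = 343.0

343.0 Hz


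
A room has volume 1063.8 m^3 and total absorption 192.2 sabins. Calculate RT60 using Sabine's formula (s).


Given values:
  V = 1063.8 m^3
  A = 192.2 sabins
Formula: RT60 = 0.161 * V / A
Numerator: 0.161 * 1063.8 = 171.2718
RT60 = 171.2718 / 192.2 = 0.891

0.891 s


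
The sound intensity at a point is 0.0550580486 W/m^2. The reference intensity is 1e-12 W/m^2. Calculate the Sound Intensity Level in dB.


Given values:
  I = 0.0550580486 W/m^2
  I_ref = 1e-12 W/m^2
Formula: SIL = 10 * log10(I / I_ref)
Compute ratio: I / I_ref = 55058048600
Compute log10: log10(55058048600) = 10.740821
Multiply: SIL = 10 * 10.740821 = 107.41

107.41 dB


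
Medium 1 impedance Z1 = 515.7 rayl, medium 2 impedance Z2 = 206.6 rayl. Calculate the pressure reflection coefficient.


Given values:
  Z1 = 515.7 rayl, Z2 = 206.6 rayl
Formula: R = (Z2 - Z1) / (Z2 + Z1)
Numerator: Z2 - Z1 = 206.6 - 515.7 = -309.1
Denominator: Z2 + Z1 = 206.6 + 515.7 = 722.3
R = -309.1 / 722.3 = -0.4279

-0.4279


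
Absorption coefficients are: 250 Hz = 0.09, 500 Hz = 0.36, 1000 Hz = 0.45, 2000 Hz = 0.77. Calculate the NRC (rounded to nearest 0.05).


Given values:
  a_250 = 0.09, a_500 = 0.36
  a_1000 = 0.45, a_2000 = 0.77
Formula: NRC = (a250 + a500 + a1000 + a2000) / 4
Sum = 0.09 + 0.36 + 0.45 + 0.77 = 1.67
NRC = 1.67 / 4 = 0.4175
Rounded to nearest 0.05: 0.4

0.4


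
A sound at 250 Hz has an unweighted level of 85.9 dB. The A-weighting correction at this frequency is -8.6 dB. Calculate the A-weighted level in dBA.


Given values:
  SPL = 85.9 dB
  A-weighting at 250 Hz = -8.6 dB
Formula: L_A = SPL + A_weight
L_A = 85.9 + (-8.6)
L_A = 77.3

77.3 dBA


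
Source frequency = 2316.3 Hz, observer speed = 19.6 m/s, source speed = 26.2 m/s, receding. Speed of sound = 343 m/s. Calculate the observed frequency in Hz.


Given values:
  f_s = 2316.3 Hz, v_o = 19.6 m/s, v_s = 26.2 m/s
  Direction: receding
Formula: f_o = f_s * (c - v_o) / (c + v_s)
Numerator: c - v_o = 343 - 19.6 = 323.4
Denominator: c + v_s = 343 + 26.2 = 369.2
f_o = 2316.3 * 323.4 / 369.2 = 2028.96

2028.96 Hz


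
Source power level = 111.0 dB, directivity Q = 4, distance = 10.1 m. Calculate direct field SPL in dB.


Given values:
  Lw = 111.0 dB, Q = 4, r = 10.1 m
Formula: SPL = Lw + 10 * log10(Q / (4 * pi * r^2))
Compute 4 * pi * r^2 = 4 * pi * 10.1^2 = 1281.8955
Compute Q / denom = 4 / 1281.8955 = 0.00312038
Compute 10 * log10(0.00312038) = -25.0579
SPL = 111.0 + (-25.0579) = 85.94

85.94 dB


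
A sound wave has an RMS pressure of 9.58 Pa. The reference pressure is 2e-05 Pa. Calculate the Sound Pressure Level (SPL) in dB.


Given values:
  p = 9.58 Pa
  p_ref = 2e-05 Pa
Formula: SPL = 20 * log10(p / p_ref)
Compute ratio: p / p_ref = 9.58 / 2e-05 = 479000
Compute log10: log10(479000) = 5.680336
Multiply: SPL = 20 * 5.680336 = 113.61

113.61 dB


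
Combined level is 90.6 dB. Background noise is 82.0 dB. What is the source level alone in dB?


Given values:
  L_total = 90.6 dB, L_bg = 82.0 dB
Formula: L_source = 10 * log10(10^(L_total/10) - 10^(L_bg/10))
Convert to linear:
  10^(90.6/10) = 1148153621.4969
  10^(82.0/10) = 158489319.2461
Difference: 1148153621.4969 - 158489319.2461 = 989664302.2508
L_source = 10 * log10(989664302.2508) = 89.95

89.95 dB


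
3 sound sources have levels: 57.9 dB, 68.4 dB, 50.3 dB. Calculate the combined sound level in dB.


Formula: L_total = 10 * log10( sum(10^(Li/10)) )
  Source 1: 10^(57.9/10) = 616595.0019
  Source 2: 10^(68.4/10) = 6918309.7092
  Source 3: 10^(50.3/10) = 107151.9305
Sum of linear values = 7642056.6416
L_total = 10 * log10(7642056.6416) = 68.83

68.83 dB


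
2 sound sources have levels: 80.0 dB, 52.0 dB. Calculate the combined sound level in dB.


Formula: L_total = 10 * log10( sum(10^(Li/10)) )
  Source 1: 10^(80.0/10) = 100000000.0
  Source 2: 10^(52.0/10) = 158489.3192
Sum of linear values = 100158489.3192
L_total = 10 * log10(100158489.3192) = 80.01

80.01 dB


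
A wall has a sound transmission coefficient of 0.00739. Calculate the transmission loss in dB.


Given values:
  tau = 0.00739
Formula: TL = 10 * log10(1 / tau)
Compute 1 / tau = 1 / 0.00739 = 135.318
Compute log10(135.318) = 2.131356
TL = 10 * 2.131356 = 21.31

21.31 dB


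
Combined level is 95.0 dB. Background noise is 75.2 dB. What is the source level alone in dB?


Given values:
  L_total = 95.0 dB, L_bg = 75.2 dB
Formula: L_source = 10 * log10(10^(L_total/10) - 10^(L_bg/10))
Convert to linear:
  10^(95.0/10) = 3162277660.1684
  10^(75.2/10) = 33113112.1483
Difference: 3162277660.1684 - 33113112.1483 = 3129164548.0201
L_source = 10 * log10(3129164548.0201) = 94.95

94.95 dB


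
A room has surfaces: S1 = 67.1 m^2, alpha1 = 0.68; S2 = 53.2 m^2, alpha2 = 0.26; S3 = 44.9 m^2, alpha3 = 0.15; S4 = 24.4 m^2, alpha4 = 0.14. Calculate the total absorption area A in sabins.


Given surfaces:
  Surface 1: 67.1 * 0.68 = 45.628
  Surface 2: 53.2 * 0.26 = 13.832
  Surface 3: 44.9 * 0.15 = 6.735
  Surface 4: 24.4 * 0.14 = 3.416
Formula: A = sum(Si * alpha_i)
A = 45.628 + 13.832 + 6.735 + 3.416
A = 69.61

69.61 sabins


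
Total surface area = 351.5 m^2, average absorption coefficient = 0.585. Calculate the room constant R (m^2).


Given values:
  S = 351.5 m^2, alpha = 0.585
Formula: R = S * alpha / (1 - alpha)
Numerator: 351.5 * 0.585 = 205.6275
Denominator: 1 - 0.585 = 0.415
R = 205.6275 / 0.415 = 495.49

495.49 m^2


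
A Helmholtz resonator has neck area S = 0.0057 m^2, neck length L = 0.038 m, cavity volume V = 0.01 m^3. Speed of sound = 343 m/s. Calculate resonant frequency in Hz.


Given values:
  S = 0.0057 m^2, L = 0.038 m, V = 0.01 m^3, c = 343 m/s
Formula: f = (c / (2*pi)) * sqrt(S / (V * L))
Compute V * L = 0.01 * 0.038 = 0.00038
Compute S / (V * L) = 0.0057 / 0.00038 = 15.0
Compute sqrt(15.0) = 3.872983
Compute c / (2*pi) = 343 / 6.283185 = 54.590148
f = 54.590148 * 3.872983 = 211.43

211.43 Hz


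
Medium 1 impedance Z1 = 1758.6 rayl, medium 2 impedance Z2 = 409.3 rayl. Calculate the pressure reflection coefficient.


Given values:
  Z1 = 1758.6 rayl, Z2 = 409.3 rayl
Formula: R = (Z2 - Z1) / (Z2 + Z1)
Numerator: Z2 - Z1 = 409.3 - 1758.6 = -1349.3
Denominator: Z2 + Z1 = 409.3 + 1758.6 = 2167.9
R = -1349.3 / 2167.9 = -0.6224

-0.6224


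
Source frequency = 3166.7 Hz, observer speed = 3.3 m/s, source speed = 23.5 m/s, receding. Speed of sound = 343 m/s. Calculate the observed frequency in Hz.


Given values:
  f_s = 3166.7 Hz, v_o = 3.3 m/s, v_s = 23.5 m/s
  Direction: receding
Formula: f_o = f_s * (c - v_o) / (c + v_s)
Numerator: c - v_o = 343 - 3.3 = 339.7
Denominator: c + v_s = 343 + 23.5 = 366.5
f_o = 3166.7 * 339.7 / 366.5 = 2935.14

2935.14 Hz


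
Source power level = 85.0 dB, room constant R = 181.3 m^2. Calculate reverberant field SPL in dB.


Given values:
  Lw = 85.0 dB, R = 181.3 m^2
Formula: SPL = Lw + 10 * log10(4 / R)
Compute 4 / R = 4 / 181.3 = 0.022063
Compute 10 * log10(0.022063) = -16.5634
SPL = 85.0 + (-16.5634) = 68.44

68.44 dB


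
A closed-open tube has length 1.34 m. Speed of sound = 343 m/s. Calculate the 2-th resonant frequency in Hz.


Given values:
  Tube type: closed-open, L = 1.34 m, c = 343 m/s, n = 2
Formula: f_n = (2n - 1) * c / (4 * L)
Compute 2n - 1 = 2*2 - 1 = 3
Compute 4 * L = 4 * 1.34 = 5.36
f = 3 * 343 / 5.36
f = 191.98

191.98 Hz


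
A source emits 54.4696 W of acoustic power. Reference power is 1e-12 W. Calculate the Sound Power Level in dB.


Given values:
  W = 54.4696 W
  W_ref = 1e-12 W
Formula: SWL = 10 * log10(W / W_ref)
Compute ratio: W / W_ref = 54469600000000
Compute log10: log10(54469600000000) = 13.736154
Multiply: SWL = 10 * 13.736154 = 137.36

137.36 dB


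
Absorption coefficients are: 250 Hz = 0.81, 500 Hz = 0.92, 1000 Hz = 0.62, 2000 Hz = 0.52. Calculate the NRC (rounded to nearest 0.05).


Given values:
  a_250 = 0.81, a_500 = 0.92
  a_1000 = 0.62, a_2000 = 0.52
Formula: NRC = (a250 + a500 + a1000 + a2000) / 4
Sum = 0.81 + 0.92 + 0.62 + 0.52 = 2.87
NRC = 2.87 / 4 = 0.7175
Rounded to nearest 0.05: 0.7

0.7


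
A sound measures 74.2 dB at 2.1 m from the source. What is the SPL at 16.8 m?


Given values:
  SPL1 = 74.2 dB, r1 = 2.1 m, r2 = 16.8 m
Formula: SPL2 = SPL1 - 20 * log10(r2 / r1)
Compute ratio: r2 / r1 = 16.8 / 2.1 = 8.0
Compute log10: log10(8.0) = 0.90309
Compute drop: 20 * 0.90309 = 18.0618
SPL2 = 74.2 - 18.0618 = 56.14

56.14 dB


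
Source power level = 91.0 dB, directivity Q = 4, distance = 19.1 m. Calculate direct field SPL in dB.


Given values:
  Lw = 91.0 dB, Q = 4, r = 19.1 m
Formula: SPL = Lw + 10 * log10(Q / (4 * pi * r^2))
Compute 4 * pi * r^2 = 4 * pi * 19.1^2 = 4584.3377
Compute Q / denom = 4 / 4584.3377 = 0.00087254
Compute 10 * log10(0.00087254) = -30.5921
SPL = 91.0 + (-30.5921) = 60.41

60.41 dB


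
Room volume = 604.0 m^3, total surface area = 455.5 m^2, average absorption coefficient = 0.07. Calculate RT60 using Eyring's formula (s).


Given values:
  V = 604.0 m^3, S = 455.5 m^2, alpha = 0.07
Formula: RT60 = 0.161 * V / (-S * ln(1 - alpha))
Compute ln(1 - 0.07) = ln(0.93) = -0.072571
Denominator: -455.5 * -0.072571 = 33.0561
Numerator: 0.161 * 604.0 = 97.244
RT60 = 97.244 / 33.0561 = 2.942

2.942 s


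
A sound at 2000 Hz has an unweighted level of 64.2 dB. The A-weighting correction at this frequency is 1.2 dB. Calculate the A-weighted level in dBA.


Given values:
  SPL = 64.2 dB
  A-weighting at 2000 Hz = 1.2 dB
Formula: L_A = SPL + A_weight
L_A = 64.2 + (1.2)
L_A = 65.4

65.4 dBA


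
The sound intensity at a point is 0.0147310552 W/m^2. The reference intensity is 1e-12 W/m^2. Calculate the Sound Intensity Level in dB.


Given values:
  I = 0.0147310552 W/m^2
  I_ref = 1e-12 W/m^2
Formula: SIL = 10 * log10(I / I_ref)
Compute ratio: I / I_ref = 14731055200
Compute log10: log10(14731055200) = 10.168234
Multiply: SIL = 10 * 10.168234 = 101.68

101.68 dB


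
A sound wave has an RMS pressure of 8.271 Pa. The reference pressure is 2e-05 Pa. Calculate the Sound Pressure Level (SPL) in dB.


Given values:
  p = 8.271 Pa
  p_ref = 2e-05 Pa
Formula: SPL = 20 * log10(p / p_ref)
Compute ratio: p / p_ref = 8.271 / 2e-05 = 413550
Compute log10: log10(413550) = 5.616528
Multiply: SPL = 20 * 5.616528 = 112.33

112.33 dB


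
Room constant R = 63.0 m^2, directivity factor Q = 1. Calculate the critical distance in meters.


Given values:
  R = 63.0 m^2, Q = 1
Formula: d_c = 0.141 * sqrt(Q * R)
Compute Q * R = 1 * 63.0 = 63.0
Compute sqrt(63.0) = 7.9373
d_c = 0.141 * 7.9373 = 1.119

1.119 m


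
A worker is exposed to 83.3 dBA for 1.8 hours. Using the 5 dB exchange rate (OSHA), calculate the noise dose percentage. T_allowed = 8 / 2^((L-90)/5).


Given values:
  L = 83.3 dBA, T = 1.8 hours
Formula: T_allowed = 8 / 2^((L - 90) / 5)
Compute exponent: (83.3 - 90) / 5 = -1.34
Compute 2^(-1.34) = 0.395021
T_allowed = 8 / 0.395021 = 20.252088 hours
Dose = (T / T_allowed) * 100
Dose = (1.8 / 20.252088) * 100 = 8.89

8.89 %


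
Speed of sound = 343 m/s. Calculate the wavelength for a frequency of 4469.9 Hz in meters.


Given values:
  c = 343 m/s, f = 4469.9 Hz
Formula: lambda = c / f
lambda = 343 / 4469.9
lambda = 0.0767

0.0767 m


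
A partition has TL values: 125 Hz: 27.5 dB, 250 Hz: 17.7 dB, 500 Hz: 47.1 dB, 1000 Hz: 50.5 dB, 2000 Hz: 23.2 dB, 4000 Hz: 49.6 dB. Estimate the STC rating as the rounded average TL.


Given TL values at each frequency:
  125 Hz: 27.5 dB
  250 Hz: 17.7 dB
  500 Hz: 47.1 dB
  1000 Hz: 50.5 dB
  2000 Hz: 23.2 dB
  4000 Hz: 49.6 dB
Formula: STC ~ round(average of TL values)
Sum = 27.5 + 17.7 + 47.1 + 50.5 + 23.2 + 49.6 = 215.6
Average = 215.6 / 6 = 35.93
Rounded: 36

36


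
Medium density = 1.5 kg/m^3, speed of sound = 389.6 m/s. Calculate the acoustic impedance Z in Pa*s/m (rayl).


Given values:
  rho = 1.5 kg/m^3
  c = 389.6 m/s
Formula: Z = rho * c
Z = 1.5 * 389.6
Z = 584.4

584.4 rayl


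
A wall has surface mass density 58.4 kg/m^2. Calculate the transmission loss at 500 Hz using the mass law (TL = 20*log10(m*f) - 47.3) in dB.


Given values:
  m = 58.4 kg/m^2, f = 500 Hz
Formula: TL = 20 * log10(m * f) - 47.3
Compute m * f = 58.4 * 500 = 29200.0
Compute log10(29200.0) = 4.465383
Compute 20 * 4.465383 = 89.3077
TL = 89.3077 - 47.3 = 42.01

42.01 dB


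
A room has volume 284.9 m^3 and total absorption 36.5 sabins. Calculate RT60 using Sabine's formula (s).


Given values:
  V = 284.9 m^3
  A = 36.5 sabins
Formula: RT60 = 0.161 * V / A
Numerator: 0.161 * 284.9 = 45.8689
RT60 = 45.8689 / 36.5 = 1.257

1.257 s


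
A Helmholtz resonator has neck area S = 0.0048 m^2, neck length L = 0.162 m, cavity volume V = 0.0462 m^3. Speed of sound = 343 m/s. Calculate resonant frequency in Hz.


Given values:
  S = 0.0048 m^2, L = 0.162 m, V = 0.0462 m^3, c = 343 m/s
Formula: f = (c / (2*pi)) * sqrt(S / (V * L))
Compute V * L = 0.0462 * 0.162 = 0.0074844
Compute S / (V * L) = 0.0048 / 0.0074844 = 0.6413
Compute sqrt(0.6413) = 0.800812
Compute c / (2*pi) = 343 / 6.283185 = 54.590148
f = 54.590148 * 0.800812 = 43.72

43.72 Hz


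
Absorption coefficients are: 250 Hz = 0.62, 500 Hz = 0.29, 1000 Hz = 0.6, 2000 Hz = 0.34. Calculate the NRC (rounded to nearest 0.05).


Given values:
  a_250 = 0.62, a_500 = 0.29
  a_1000 = 0.6, a_2000 = 0.34
Formula: NRC = (a250 + a500 + a1000 + a2000) / 4
Sum = 0.62 + 0.29 + 0.6 + 0.34 = 1.85
NRC = 1.85 / 4 = 0.4625
Rounded to nearest 0.05: 0.45

0.45


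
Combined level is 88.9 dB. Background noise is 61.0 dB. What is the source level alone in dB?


Given values:
  L_total = 88.9 dB, L_bg = 61.0 dB
Formula: L_source = 10 * log10(10^(L_total/10) - 10^(L_bg/10))
Convert to linear:
  10^(88.9/10) = 776247116.6287
  10^(61.0/10) = 1258925.4118
Difference: 776247116.6287 - 1258925.4118 = 774988191.2169
L_source = 10 * log10(774988191.2169) = 88.89

88.89 dB


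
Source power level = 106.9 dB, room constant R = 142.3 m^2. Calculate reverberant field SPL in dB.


Given values:
  Lw = 106.9 dB, R = 142.3 m^2
Formula: SPL = Lw + 10 * log10(4 / R)
Compute 4 / R = 4 / 142.3 = 0.02811
Compute 10 * log10(0.02811) = -15.5114
SPL = 106.9 + (-15.5114) = 91.39

91.39 dB


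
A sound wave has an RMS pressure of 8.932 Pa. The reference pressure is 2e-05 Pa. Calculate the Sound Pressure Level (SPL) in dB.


Given values:
  p = 8.932 Pa
  p_ref = 2e-05 Pa
Formula: SPL = 20 * log10(p / p_ref)
Compute ratio: p / p_ref = 8.932 / 2e-05 = 446600
Compute log10: log10(446600) = 5.649919
Multiply: SPL = 20 * 5.649919 = 113.0

113.0 dB


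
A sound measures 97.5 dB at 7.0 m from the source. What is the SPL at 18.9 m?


Given values:
  SPL1 = 97.5 dB, r1 = 7.0 m, r2 = 18.9 m
Formula: SPL2 = SPL1 - 20 * log10(r2 / r1)
Compute ratio: r2 / r1 = 18.9 / 7.0 = 2.7
Compute log10: log10(2.7) = 0.431364
Compute drop: 20 * 0.431364 = 8.6273
SPL2 = 97.5 - 8.6273 = 88.87

88.87 dB


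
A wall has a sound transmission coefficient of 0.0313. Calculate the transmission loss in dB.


Given values:
  tau = 0.0313
Formula: TL = 10 * log10(1 / tau)
Compute 1 / tau = 1 / 0.0313 = 31.9489
Compute log10(31.9489) = 1.504456
TL = 10 * 1.504456 = 15.04

15.04 dB


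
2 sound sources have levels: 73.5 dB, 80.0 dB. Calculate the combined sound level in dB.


Formula: L_total = 10 * log10( sum(10^(Li/10)) )
  Source 1: 10^(73.5/10) = 22387211.3857
  Source 2: 10^(80.0/10) = 100000000.0
Sum of linear values = 122387211.3857
L_total = 10 * log10(122387211.3857) = 80.88

80.88 dB


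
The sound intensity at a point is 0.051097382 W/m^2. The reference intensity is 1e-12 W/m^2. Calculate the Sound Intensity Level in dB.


Given values:
  I = 0.051097382 W/m^2
  I_ref = 1e-12 W/m^2
Formula: SIL = 10 * log10(I / I_ref)
Compute ratio: I / I_ref = 51097382000
Compute log10: log10(51097382000) = 10.708399
Multiply: SIL = 10 * 10.708399 = 107.08

107.08 dB


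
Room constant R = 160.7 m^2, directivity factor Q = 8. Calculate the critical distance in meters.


Given values:
  R = 160.7 m^2, Q = 8
Formula: d_c = 0.141 * sqrt(Q * R)
Compute Q * R = 8 * 160.7 = 1285.6
Compute sqrt(1285.6) = 35.8553
d_c = 0.141 * 35.8553 = 5.056

5.056 m


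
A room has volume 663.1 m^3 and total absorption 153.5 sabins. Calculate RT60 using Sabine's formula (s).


Given values:
  V = 663.1 m^3
  A = 153.5 sabins
Formula: RT60 = 0.161 * V / A
Numerator: 0.161 * 663.1 = 106.7591
RT60 = 106.7591 / 153.5 = 0.695

0.695 s


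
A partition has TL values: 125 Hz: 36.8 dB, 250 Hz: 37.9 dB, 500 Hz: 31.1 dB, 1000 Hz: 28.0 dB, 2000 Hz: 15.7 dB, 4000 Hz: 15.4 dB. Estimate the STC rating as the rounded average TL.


Given TL values at each frequency:
  125 Hz: 36.8 dB
  250 Hz: 37.9 dB
  500 Hz: 31.1 dB
  1000 Hz: 28.0 dB
  2000 Hz: 15.7 dB
  4000 Hz: 15.4 dB
Formula: STC ~ round(average of TL values)
Sum = 36.8 + 37.9 + 31.1 + 28.0 + 15.7 + 15.4 = 164.9
Average = 164.9 / 6 = 27.48
Rounded: 27

27


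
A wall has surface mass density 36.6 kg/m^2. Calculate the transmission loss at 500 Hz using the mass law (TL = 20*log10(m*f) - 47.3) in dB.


Given values:
  m = 36.6 kg/m^2, f = 500 Hz
Formula: TL = 20 * log10(m * f) - 47.3
Compute m * f = 36.6 * 500 = 18300.0
Compute log10(18300.0) = 4.262451
Compute 20 * 4.262451 = 85.249
TL = 85.249 - 47.3 = 37.95

37.95 dB


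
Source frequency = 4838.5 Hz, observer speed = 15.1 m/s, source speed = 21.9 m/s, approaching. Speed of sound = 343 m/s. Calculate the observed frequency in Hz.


Given values:
  f_s = 4838.5 Hz, v_o = 15.1 m/s, v_s = 21.9 m/s
  Direction: approaching
Formula: f_o = f_s * (c + v_o) / (c - v_s)
Numerator: c + v_o = 343 + 15.1 = 358.1
Denominator: c - v_s = 343 - 21.9 = 321.1
f_o = 4838.5 * 358.1 / 321.1 = 5396.04

5396.04 Hz


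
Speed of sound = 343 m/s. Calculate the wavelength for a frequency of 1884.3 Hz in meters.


Given values:
  c = 343 m/s, f = 1884.3 Hz
Formula: lambda = c / f
lambda = 343 / 1884.3
lambda = 0.182

0.182 m


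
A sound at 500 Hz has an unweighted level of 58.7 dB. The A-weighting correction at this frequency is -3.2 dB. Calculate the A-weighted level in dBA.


Given values:
  SPL = 58.7 dB
  A-weighting at 500 Hz = -3.2 dB
Formula: L_A = SPL + A_weight
L_A = 58.7 + (-3.2)
L_A = 55.5

55.5 dBA


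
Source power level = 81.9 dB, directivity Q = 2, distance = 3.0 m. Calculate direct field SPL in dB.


Given values:
  Lw = 81.9 dB, Q = 2, r = 3.0 m
Formula: SPL = Lw + 10 * log10(Q / (4 * pi * r^2))
Compute 4 * pi * r^2 = 4 * pi * 3.0^2 = 113.0973
Compute Q / denom = 2 / 113.0973 = 0.01768389
Compute 10 * log10(0.01768389) = -17.5242
SPL = 81.9 + (-17.5242) = 64.38

64.38 dB


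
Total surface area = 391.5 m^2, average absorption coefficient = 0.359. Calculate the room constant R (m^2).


Given values:
  S = 391.5 m^2, alpha = 0.359
Formula: R = S * alpha / (1 - alpha)
Numerator: 391.5 * 0.359 = 140.5485
Denominator: 1 - 0.359 = 0.641
R = 140.5485 / 0.641 = 219.26

219.26 m^2


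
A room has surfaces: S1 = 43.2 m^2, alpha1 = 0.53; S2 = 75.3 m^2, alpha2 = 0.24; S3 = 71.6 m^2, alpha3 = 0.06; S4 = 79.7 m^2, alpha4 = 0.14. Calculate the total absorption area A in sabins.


Given surfaces:
  Surface 1: 43.2 * 0.53 = 22.896
  Surface 2: 75.3 * 0.24 = 18.072
  Surface 3: 71.6 * 0.06 = 4.296
  Surface 4: 79.7 * 0.14 = 11.158
Formula: A = sum(Si * alpha_i)
A = 22.896 + 18.072 + 4.296 + 11.158
A = 56.42

56.42 sabins


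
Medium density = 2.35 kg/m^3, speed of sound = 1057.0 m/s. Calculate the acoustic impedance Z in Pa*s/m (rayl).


Given values:
  rho = 2.35 kg/m^3
  c = 1057.0 m/s
Formula: Z = rho * c
Z = 2.35 * 1057.0
Z = 2483.95

2483.95 rayl


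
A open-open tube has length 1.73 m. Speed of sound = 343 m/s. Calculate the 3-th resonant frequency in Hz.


Given values:
  Tube type: open-open, L = 1.73 m, c = 343 m/s, n = 3
Formula: f_n = n * c / (2 * L)
Compute 2 * L = 2 * 1.73 = 3.46
f = 3 * 343 / 3.46
f = 297.4

297.4 Hz


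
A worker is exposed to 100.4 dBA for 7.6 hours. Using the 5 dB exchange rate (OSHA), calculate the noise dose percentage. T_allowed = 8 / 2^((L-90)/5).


Given values:
  L = 100.4 dBA, T = 7.6 hours
Formula: T_allowed = 8 / 2^((L - 90) / 5)
Compute exponent: (100.4 - 90) / 5 = 2.08
Compute 2^(2.08) = 4.228072
T_allowed = 8 / 4.228072 = 1.892115 hours
Dose = (T / T_allowed) * 100
Dose = (7.6 / 1.892115) * 100 = 401.67

401.67 %


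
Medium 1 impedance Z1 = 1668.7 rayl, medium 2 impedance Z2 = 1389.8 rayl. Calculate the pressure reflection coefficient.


Given values:
  Z1 = 1668.7 rayl, Z2 = 1389.8 rayl
Formula: R = (Z2 - Z1) / (Z2 + Z1)
Numerator: Z2 - Z1 = 1389.8 - 1668.7 = -278.9
Denominator: Z2 + Z1 = 1389.8 + 1668.7 = 3058.5
R = -278.9 / 3058.5 = -0.0912

-0.0912


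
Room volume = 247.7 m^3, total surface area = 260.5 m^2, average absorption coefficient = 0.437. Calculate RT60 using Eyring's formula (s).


Given values:
  V = 247.7 m^3, S = 260.5 m^2, alpha = 0.437
Formula: RT60 = 0.161 * V / (-S * ln(1 - alpha))
Compute ln(1 - 0.437) = ln(0.563) = -0.574476
Denominator: -260.5 * -0.574476 = 149.651
Numerator: 0.161 * 247.7 = 39.8797
RT60 = 39.8797 / 149.651 = 0.266

0.266 s


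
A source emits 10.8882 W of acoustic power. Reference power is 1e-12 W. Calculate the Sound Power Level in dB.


Given values:
  W = 10.8882 W
  W_ref = 1e-12 W
Formula: SWL = 10 * log10(W / W_ref)
Compute ratio: W / W_ref = 10888200000000
Compute log10: log10(10888200000000) = 13.036956
Multiply: SWL = 10 * 13.036956 = 130.37

130.37 dB


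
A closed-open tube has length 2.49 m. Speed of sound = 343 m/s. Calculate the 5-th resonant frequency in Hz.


Given values:
  Tube type: closed-open, L = 2.49 m, c = 343 m/s, n = 5
Formula: f_n = (2n - 1) * c / (4 * L)
Compute 2n - 1 = 2*5 - 1 = 9
Compute 4 * L = 4 * 2.49 = 9.96
f = 9 * 343 / 9.96
f = 309.94

309.94 Hz


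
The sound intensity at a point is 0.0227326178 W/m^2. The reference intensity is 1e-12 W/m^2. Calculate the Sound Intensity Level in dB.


Given values:
  I = 0.0227326178 W/m^2
  I_ref = 1e-12 W/m^2
Formula: SIL = 10 * log10(I / I_ref)
Compute ratio: I / I_ref = 22732617800
Compute log10: log10(22732617800) = 10.356649
Multiply: SIL = 10 * 10.356649 = 103.57

103.57 dB


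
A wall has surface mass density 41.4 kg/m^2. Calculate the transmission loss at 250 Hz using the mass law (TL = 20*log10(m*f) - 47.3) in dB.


Given values:
  m = 41.4 kg/m^2, f = 250 Hz
Formula: TL = 20 * log10(m * f) - 47.3
Compute m * f = 41.4 * 250 = 10350.0
Compute log10(10350.0) = 4.01494
Compute 20 * 4.01494 = 80.2988
TL = 80.2988 - 47.3 = 33.0

33.0 dB


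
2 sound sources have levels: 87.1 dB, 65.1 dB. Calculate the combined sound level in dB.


Formula: L_total = 10 * log10( sum(10^(Li/10)) )
  Source 1: 10^(87.1/10) = 512861383.9914
  Source 2: 10^(65.1/10) = 3235936.5693
Sum of linear values = 516097320.5607
L_total = 10 * log10(516097320.5607) = 87.13

87.13 dB


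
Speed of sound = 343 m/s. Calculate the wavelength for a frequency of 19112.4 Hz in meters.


Given values:
  c = 343 m/s, f = 19112.4 Hz
Formula: lambda = c / f
lambda = 343 / 19112.4
lambda = 0.0179

0.0179 m


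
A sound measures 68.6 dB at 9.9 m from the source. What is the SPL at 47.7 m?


Given values:
  SPL1 = 68.6 dB, r1 = 9.9 m, r2 = 47.7 m
Formula: SPL2 = SPL1 - 20 * log10(r2 / r1)
Compute ratio: r2 / r1 = 47.7 / 9.9 = 4.8182
Compute log10: log10(4.8182) = 0.682885
Compute drop: 20 * 0.682885 = 13.6577
SPL2 = 68.6 - 13.6577 = 54.94

54.94 dB


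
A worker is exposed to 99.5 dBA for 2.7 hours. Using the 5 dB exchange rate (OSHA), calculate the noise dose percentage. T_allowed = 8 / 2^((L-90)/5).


Given values:
  L = 99.5 dBA, T = 2.7 hours
Formula: T_allowed = 8 / 2^((L - 90) / 5)
Compute exponent: (99.5 - 90) / 5 = 1.9
Compute 2^(1.9) = 3.732132
T_allowed = 8 / 3.732132 = 2.143547 hours
Dose = (T / T_allowed) * 100
Dose = (2.7 / 2.143547) * 100 = 125.96

125.96 %


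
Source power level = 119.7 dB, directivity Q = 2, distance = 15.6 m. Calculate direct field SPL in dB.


Given values:
  Lw = 119.7 dB, Q = 2, r = 15.6 m
Formula: SPL = Lw + 10 * log10(Q / (4 * pi * r^2))
Compute 4 * pi * r^2 = 4 * pi * 15.6^2 = 3058.152
Compute Q / denom = 2 / 3058.152 = 0.00065399
Compute 10 * log10(0.00065399) = -31.8443
SPL = 119.7 + (-31.8443) = 87.86

87.86 dB


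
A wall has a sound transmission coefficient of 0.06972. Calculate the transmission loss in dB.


Given values:
  tau = 0.06972
Formula: TL = 10 * log10(1 / tau)
Compute 1 / tau = 1 / 0.06972 = 14.3431
Compute log10(14.3431) = 1.156643
TL = 10 * 1.156643 = 11.57

11.57 dB


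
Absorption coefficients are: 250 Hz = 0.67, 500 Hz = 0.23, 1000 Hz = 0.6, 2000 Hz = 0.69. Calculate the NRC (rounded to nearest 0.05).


Given values:
  a_250 = 0.67, a_500 = 0.23
  a_1000 = 0.6, a_2000 = 0.69
Formula: NRC = (a250 + a500 + a1000 + a2000) / 4
Sum = 0.67 + 0.23 + 0.6 + 0.69 = 2.19
NRC = 2.19 / 4 = 0.5475
Rounded to nearest 0.05: 0.55

0.55


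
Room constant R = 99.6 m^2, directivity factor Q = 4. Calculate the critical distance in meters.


Given values:
  R = 99.6 m^2, Q = 4
Formula: d_c = 0.141 * sqrt(Q * R)
Compute Q * R = 4 * 99.6 = 398.4
Compute sqrt(398.4) = 19.96
d_c = 0.141 * 19.96 = 2.814

2.814 m


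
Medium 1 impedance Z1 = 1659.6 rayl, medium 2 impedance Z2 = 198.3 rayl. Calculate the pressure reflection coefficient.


Given values:
  Z1 = 1659.6 rayl, Z2 = 198.3 rayl
Formula: R = (Z2 - Z1) / (Z2 + Z1)
Numerator: Z2 - Z1 = 198.3 - 1659.6 = -1461.3
Denominator: Z2 + Z1 = 198.3 + 1659.6 = 1857.9
R = -1461.3 / 1857.9 = -0.7865

-0.7865


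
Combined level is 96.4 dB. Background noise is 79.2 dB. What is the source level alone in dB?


Given values:
  L_total = 96.4 dB, L_bg = 79.2 dB
Formula: L_source = 10 * log10(10^(L_total/10) - 10^(L_bg/10))
Convert to linear:
  10^(96.4/10) = 4365158322.4017
  10^(79.2/10) = 83176377.1103
Difference: 4365158322.4017 - 83176377.1103 = 4281981945.2914
L_source = 10 * log10(4281981945.2914) = 96.32

96.32 dB


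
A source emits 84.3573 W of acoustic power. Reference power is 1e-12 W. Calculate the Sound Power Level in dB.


Given values:
  W = 84.3573 W
  W_ref = 1e-12 W
Formula: SWL = 10 * log10(W / W_ref)
Compute ratio: W / W_ref = 84357300000000
Compute log10: log10(84357300000000) = 13.926123
Multiply: SWL = 10 * 13.926123 = 139.26

139.26 dB
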